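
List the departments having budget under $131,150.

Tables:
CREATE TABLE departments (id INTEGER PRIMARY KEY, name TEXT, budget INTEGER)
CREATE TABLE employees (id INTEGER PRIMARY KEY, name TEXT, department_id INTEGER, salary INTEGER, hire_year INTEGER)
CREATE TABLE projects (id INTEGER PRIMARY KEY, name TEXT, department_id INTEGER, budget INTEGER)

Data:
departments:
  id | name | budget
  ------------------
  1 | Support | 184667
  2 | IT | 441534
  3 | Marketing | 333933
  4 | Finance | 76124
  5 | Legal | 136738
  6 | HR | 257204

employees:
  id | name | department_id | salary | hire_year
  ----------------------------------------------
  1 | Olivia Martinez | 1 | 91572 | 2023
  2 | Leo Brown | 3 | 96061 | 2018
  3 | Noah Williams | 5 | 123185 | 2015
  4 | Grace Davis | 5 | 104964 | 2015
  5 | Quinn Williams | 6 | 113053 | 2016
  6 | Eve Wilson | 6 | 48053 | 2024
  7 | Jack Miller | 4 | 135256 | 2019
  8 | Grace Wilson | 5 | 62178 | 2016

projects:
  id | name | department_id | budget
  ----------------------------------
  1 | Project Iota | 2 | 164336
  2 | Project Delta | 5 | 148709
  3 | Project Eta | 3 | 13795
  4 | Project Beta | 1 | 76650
SELECT name, budget FROM departments WHERE budget < 131150

Execution result:
name | budget
Finance | 76124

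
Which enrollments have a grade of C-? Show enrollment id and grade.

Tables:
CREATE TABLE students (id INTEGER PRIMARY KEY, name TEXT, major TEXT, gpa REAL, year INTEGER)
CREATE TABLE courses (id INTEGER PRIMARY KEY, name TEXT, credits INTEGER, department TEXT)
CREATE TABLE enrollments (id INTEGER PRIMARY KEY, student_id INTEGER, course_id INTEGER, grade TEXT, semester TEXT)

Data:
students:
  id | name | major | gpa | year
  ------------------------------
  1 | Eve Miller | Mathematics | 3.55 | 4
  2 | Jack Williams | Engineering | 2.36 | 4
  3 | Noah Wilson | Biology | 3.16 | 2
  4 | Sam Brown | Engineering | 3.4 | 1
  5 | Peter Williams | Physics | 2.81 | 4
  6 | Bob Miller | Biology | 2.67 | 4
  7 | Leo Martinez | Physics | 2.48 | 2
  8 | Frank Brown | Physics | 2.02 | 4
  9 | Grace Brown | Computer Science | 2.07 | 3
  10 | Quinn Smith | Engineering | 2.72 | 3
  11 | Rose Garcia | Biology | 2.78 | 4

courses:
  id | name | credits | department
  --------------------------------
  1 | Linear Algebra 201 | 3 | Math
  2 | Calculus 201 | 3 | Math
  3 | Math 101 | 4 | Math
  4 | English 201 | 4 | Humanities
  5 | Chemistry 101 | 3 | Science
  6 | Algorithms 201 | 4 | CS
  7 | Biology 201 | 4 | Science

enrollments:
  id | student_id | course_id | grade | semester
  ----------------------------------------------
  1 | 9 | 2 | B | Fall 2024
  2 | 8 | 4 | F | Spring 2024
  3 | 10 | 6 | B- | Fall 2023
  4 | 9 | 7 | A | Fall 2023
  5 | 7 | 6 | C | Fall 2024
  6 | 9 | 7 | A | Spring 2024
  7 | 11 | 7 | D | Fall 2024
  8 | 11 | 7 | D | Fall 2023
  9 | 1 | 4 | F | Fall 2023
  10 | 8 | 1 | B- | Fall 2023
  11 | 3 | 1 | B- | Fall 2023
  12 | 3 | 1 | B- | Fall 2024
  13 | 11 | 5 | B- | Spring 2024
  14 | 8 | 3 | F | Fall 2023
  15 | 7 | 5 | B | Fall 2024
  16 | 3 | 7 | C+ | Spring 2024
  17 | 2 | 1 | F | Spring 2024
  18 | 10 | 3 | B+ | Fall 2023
SELECT id, grade FROM enrollments WHERE grade = 'C-'

Execution result:
(no rows)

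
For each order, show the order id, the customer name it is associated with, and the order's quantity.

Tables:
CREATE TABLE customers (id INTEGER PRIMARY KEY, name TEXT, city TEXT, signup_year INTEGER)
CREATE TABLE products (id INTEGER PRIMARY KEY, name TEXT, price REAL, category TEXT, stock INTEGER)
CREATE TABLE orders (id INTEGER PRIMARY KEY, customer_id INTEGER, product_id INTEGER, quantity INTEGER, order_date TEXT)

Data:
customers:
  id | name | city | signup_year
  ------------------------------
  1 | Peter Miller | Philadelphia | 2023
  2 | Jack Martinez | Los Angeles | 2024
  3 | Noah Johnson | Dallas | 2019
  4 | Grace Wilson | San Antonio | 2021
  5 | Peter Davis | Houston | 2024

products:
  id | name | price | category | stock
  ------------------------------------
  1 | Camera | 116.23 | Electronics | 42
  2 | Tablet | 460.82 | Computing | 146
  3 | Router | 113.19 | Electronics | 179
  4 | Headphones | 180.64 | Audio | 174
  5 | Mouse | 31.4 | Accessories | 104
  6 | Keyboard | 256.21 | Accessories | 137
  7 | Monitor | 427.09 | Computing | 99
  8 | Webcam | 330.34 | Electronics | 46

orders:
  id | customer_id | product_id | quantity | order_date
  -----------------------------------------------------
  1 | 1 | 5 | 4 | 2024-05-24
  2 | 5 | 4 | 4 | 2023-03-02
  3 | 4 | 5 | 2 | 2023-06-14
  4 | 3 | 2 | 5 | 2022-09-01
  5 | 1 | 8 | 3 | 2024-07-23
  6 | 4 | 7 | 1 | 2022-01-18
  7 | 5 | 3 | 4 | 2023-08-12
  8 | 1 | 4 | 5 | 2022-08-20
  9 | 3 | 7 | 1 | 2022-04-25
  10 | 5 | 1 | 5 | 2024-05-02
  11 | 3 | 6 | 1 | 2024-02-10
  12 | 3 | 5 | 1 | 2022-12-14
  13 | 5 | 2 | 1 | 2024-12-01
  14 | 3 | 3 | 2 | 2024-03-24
SELECT c.id, p.name AS customer, c.quantity FROM orders c JOIN customers p ON c.customer_id = p.id

Execution result:
id | customer | quantity
1 | Peter Miller | 4
2 | Peter Davis | 4
3 | Grace Wilson | 2
4 | Noah Johnson | 5
5 | Peter Miller | 3
6 | Grace Wilson | 1
7 | Peter Davis | 4
8 | Peter Miller | 5
9 | Noah Johnson | 1
10 | Peter Davis | 5
11 | Noah Johnson | 1
12 | Noah Johnson | 1
13 | Peter Davis | 1
14 | Noah Johnson | 2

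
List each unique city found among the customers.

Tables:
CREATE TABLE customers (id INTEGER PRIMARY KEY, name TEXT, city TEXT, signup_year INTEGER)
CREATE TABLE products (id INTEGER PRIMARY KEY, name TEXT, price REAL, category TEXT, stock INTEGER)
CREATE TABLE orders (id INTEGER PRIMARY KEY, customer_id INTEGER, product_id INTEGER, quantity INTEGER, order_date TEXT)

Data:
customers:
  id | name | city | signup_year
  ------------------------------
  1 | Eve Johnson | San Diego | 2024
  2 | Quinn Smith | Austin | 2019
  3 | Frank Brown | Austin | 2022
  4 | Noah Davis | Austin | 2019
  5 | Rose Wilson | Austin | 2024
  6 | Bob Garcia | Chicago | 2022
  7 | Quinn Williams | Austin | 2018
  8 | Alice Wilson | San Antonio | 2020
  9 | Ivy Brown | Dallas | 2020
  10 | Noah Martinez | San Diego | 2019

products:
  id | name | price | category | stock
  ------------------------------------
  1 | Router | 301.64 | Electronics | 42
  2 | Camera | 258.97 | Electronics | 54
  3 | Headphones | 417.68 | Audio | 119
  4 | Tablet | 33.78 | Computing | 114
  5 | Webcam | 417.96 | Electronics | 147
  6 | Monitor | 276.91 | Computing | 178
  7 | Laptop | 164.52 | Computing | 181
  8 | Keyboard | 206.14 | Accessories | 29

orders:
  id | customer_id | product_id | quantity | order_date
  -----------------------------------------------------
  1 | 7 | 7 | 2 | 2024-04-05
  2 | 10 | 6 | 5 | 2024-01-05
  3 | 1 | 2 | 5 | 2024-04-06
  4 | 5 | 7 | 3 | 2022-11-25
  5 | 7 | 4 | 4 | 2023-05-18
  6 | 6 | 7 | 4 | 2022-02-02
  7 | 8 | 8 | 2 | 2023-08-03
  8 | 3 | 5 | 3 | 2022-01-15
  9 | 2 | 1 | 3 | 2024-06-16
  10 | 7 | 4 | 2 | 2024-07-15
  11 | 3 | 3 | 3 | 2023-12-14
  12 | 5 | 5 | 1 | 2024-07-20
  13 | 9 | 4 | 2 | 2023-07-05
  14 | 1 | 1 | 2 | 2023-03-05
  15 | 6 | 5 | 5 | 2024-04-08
SELECT DISTINCT city FROM customers

Execution result:
city
San Diego
Austin
Chicago
San Antonio
Dallas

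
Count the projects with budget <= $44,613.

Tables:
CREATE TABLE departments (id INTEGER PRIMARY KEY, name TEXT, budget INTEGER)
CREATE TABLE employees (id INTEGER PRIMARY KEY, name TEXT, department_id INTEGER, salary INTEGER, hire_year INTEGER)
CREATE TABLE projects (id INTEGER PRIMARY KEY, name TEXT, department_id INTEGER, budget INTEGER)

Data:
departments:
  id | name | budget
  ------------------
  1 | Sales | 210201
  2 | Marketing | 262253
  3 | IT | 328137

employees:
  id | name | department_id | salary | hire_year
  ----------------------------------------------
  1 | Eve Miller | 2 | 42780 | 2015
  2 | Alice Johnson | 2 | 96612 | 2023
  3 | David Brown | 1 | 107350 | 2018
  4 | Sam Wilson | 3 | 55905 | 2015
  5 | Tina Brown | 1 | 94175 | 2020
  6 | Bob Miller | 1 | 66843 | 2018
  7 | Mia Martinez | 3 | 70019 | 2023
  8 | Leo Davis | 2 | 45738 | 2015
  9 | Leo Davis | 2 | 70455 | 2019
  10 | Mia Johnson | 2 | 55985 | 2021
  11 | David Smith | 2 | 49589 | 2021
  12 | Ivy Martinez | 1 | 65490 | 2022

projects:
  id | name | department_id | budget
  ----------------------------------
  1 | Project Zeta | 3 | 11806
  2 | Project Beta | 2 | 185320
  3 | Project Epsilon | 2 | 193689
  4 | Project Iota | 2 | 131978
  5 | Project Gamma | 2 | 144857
SELECT COUNT(*) FROM projects WHERE budget <= 44613

Execution result:
1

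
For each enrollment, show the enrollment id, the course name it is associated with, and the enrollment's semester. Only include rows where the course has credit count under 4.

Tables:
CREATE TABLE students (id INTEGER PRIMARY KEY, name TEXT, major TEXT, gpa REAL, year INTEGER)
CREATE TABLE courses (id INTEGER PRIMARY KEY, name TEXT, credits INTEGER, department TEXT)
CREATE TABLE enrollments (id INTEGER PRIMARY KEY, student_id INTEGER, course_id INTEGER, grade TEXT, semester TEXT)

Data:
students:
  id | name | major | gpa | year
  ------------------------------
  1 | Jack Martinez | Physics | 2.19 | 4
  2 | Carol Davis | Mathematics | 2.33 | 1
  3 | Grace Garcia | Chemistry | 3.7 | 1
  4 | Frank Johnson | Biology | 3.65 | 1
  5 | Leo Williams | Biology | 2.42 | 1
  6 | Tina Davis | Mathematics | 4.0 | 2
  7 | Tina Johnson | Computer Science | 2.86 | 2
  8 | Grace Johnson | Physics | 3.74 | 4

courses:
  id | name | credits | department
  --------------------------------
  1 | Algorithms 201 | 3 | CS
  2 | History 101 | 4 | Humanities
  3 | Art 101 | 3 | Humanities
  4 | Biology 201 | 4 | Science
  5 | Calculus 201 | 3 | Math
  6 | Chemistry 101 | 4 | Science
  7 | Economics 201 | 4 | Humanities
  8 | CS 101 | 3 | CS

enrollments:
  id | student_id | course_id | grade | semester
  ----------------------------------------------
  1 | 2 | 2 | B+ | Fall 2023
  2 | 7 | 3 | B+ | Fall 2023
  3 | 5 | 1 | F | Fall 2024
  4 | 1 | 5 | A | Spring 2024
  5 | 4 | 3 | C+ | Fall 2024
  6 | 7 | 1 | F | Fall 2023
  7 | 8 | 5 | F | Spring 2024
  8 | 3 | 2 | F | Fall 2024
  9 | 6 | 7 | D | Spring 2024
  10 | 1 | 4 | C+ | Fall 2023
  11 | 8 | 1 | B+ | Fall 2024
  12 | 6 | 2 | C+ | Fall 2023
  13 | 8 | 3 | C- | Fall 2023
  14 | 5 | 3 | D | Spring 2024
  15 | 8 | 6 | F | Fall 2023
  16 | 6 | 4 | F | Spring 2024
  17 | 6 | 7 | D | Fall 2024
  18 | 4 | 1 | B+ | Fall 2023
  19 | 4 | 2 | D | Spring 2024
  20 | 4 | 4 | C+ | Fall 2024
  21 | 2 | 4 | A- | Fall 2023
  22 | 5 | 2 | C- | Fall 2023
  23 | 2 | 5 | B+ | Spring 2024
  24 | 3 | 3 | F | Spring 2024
SELECT c.id, p.name AS course, c.semester FROM enrollments c JOIN courses p ON c.course_id = p.id WHERE p.credits < 4

Execution result:
id | course | semester
2 | Art 101 | Fall 2023
3 | Algorithms 201 | Fall 2024
4 | Calculus 201 | Spring 2024
5 | Art 101 | Fall 2024
6 | Algorithms 201 | Fall 2023
7 | Calculus 201 | Spring 2024
11 | Algorithms 201 | Fall 2024
13 | Art 101 | Fall 2023
14 | Art 101 | Spring 2024
18 | Algorithms 201 | Fall 2023
23 | Calculus 201 | Spring 2024
24 | Art 101 | Spring 2024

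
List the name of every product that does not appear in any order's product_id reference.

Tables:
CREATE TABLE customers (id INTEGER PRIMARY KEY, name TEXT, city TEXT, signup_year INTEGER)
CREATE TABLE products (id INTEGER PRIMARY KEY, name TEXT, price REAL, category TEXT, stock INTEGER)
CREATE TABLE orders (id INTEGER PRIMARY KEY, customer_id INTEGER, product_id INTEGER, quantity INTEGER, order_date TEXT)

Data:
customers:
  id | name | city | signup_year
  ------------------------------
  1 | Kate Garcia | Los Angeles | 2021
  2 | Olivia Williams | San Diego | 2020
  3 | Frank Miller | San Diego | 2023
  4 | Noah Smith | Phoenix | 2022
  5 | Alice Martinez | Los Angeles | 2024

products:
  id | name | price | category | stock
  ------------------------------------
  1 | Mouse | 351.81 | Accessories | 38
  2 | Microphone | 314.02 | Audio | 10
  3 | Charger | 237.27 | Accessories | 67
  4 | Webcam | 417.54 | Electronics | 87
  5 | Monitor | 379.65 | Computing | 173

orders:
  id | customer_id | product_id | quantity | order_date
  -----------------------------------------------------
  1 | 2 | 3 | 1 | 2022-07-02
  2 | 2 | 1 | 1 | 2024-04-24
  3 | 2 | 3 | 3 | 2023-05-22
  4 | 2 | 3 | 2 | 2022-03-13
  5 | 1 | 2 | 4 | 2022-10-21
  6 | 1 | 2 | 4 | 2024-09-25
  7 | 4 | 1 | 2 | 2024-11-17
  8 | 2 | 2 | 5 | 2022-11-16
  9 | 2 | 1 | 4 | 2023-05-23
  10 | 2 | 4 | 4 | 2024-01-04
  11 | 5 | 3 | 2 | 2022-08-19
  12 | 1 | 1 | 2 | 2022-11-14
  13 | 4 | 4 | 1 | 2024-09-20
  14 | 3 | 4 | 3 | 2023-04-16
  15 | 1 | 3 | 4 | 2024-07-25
SELECT p.name FROM products p LEFT JOIN orders c ON c.product_id = p.id WHERE c.id IS NULL

Execution result:
Monitor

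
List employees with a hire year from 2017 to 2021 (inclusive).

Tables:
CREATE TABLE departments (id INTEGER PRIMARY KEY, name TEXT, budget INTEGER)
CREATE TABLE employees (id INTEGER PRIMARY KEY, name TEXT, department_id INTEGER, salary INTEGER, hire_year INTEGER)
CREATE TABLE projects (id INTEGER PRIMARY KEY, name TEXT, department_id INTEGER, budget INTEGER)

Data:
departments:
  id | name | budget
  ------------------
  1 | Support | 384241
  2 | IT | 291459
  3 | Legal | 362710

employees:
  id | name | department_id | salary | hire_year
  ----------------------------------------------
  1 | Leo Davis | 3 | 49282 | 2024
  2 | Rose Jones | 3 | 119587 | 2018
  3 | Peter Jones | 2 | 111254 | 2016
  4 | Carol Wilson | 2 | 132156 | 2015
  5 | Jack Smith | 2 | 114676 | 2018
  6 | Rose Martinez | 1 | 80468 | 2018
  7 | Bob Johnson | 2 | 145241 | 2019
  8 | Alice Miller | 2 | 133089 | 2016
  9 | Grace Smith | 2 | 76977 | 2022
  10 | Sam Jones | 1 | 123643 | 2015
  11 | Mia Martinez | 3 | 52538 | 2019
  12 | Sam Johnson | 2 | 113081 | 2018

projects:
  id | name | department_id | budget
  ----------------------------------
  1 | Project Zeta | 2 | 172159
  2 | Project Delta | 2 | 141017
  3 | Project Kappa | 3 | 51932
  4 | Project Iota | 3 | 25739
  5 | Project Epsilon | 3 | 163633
SELECT name, hire_year FROM employees WHERE hire_year BETWEEN 2017 AND 2021

Execution result:
name | hire_year
Rose Jones | 2018
Jack Smith | 2018
Rose Martinez | 2018
Bob Johnson | 2019
Mia Martinez | 2019
Sam Johnson | 2018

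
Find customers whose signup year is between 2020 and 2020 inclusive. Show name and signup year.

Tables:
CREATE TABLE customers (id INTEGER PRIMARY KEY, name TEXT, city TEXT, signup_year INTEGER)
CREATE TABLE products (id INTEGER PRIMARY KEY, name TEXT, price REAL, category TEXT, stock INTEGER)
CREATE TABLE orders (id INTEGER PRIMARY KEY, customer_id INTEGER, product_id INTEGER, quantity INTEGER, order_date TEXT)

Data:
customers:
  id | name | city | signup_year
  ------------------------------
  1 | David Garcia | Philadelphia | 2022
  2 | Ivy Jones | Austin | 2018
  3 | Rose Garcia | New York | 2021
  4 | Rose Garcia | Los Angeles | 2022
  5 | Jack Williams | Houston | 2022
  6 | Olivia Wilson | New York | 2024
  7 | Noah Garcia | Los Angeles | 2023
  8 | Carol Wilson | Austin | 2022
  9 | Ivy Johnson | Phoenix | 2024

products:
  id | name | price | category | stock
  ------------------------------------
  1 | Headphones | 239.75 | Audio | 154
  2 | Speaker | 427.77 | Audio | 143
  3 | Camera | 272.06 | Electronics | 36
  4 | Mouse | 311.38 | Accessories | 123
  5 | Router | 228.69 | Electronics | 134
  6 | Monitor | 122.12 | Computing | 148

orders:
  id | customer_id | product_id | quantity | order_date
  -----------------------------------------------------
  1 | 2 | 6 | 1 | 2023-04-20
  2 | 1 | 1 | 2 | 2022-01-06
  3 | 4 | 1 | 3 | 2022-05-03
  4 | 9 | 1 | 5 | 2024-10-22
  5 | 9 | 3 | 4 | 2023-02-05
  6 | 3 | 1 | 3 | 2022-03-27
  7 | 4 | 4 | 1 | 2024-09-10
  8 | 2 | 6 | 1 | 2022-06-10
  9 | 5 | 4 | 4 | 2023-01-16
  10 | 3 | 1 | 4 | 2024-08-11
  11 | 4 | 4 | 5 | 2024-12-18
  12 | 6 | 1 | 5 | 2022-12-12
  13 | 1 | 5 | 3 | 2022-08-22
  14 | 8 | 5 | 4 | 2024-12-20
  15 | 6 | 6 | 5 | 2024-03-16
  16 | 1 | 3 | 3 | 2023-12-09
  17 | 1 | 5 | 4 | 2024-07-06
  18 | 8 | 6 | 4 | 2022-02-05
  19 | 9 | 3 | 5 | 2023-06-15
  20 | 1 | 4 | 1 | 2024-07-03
SELECT name, signup_year FROM customers WHERE signup_year BETWEEN 2020 AND 2020

Execution result:
(no rows)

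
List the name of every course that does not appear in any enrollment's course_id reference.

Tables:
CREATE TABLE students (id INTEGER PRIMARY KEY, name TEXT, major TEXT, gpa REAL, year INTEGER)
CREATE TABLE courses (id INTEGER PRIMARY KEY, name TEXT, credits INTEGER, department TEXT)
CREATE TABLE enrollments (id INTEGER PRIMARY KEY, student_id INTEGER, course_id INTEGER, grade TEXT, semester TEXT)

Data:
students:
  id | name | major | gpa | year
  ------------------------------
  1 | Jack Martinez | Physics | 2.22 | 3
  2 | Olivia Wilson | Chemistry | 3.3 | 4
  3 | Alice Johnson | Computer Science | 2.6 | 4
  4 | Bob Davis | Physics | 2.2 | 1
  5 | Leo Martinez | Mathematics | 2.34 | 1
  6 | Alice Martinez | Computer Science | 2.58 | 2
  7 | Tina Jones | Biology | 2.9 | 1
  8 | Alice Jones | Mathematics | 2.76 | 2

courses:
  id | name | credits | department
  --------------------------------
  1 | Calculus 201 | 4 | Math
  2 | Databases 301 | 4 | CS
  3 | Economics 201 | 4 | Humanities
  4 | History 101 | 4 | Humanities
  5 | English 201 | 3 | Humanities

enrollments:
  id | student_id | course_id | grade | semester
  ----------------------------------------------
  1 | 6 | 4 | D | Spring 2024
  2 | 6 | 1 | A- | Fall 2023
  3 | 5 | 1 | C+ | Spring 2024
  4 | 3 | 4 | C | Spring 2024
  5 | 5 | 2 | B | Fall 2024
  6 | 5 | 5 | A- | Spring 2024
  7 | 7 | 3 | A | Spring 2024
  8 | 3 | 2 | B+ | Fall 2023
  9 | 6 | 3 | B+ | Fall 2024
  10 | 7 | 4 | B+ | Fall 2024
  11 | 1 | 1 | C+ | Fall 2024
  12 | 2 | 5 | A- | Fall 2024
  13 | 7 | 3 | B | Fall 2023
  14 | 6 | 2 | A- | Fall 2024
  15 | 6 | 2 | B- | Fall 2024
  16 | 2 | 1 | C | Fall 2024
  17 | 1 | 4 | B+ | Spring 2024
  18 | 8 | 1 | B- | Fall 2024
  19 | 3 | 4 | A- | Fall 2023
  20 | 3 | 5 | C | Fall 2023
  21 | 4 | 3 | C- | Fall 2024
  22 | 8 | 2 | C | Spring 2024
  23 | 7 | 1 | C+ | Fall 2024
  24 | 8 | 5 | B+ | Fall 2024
SELECT p.name FROM courses p LEFT JOIN enrollments c ON c.course_id = p.id WHERE c.id IS NULL

Execution result:
(no rows)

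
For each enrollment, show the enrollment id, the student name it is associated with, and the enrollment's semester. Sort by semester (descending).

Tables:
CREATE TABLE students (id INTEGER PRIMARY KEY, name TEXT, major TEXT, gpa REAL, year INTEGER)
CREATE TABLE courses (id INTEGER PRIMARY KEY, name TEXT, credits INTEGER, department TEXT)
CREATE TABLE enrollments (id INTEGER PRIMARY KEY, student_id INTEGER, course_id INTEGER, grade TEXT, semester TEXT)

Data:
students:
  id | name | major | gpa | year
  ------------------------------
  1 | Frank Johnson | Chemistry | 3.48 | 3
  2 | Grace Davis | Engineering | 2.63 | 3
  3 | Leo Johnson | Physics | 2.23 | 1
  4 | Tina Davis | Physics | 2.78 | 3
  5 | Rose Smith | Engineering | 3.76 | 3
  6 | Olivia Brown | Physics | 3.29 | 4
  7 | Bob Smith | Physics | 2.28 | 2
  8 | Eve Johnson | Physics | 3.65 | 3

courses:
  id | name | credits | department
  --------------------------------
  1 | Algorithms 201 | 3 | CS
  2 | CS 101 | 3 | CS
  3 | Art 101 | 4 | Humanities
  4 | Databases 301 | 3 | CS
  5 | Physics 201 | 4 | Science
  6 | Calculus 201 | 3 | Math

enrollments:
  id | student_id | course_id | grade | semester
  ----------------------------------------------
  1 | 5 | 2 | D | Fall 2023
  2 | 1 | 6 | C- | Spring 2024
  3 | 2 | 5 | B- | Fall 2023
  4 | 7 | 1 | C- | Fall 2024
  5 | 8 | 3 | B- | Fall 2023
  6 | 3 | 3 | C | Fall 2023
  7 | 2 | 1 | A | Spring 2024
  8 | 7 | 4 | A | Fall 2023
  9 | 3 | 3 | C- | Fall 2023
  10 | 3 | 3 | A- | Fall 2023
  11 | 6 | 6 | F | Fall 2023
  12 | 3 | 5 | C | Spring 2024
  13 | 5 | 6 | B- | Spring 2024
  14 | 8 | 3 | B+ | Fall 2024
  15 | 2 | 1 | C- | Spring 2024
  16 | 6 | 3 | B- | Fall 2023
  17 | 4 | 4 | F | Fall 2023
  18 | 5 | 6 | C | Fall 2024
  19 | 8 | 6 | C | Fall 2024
SELECT c.id, p.name AS student, c.semester FROM enrollments c JOIN students p ON c.student_id = p.id ORDER BY c.semester DESC

Execution result:
id | student | semester
2 | Frank Johnson | Spring 2024
7 | Grace Davis | Spring 2024
12 | Leo Johnson | Spring 2024
13 | Rose Smith | Spring 2024
15 | Grace Davis | Spring 2024
4 | Bob Smith | Fall 2024
14 | Eve Johnson | Fall 2024
18 | Rose Smith | Fall 2024
19 | Eve Johnson | Fall 2024
1 | Rose Smith | Fall 2023
3 | Grace Davis | Fall 2023
5 | Eve Johnson | Fall 2023
6 | Leo Johnson | Fall 2023
8 | Bob Smith | Fall 2023
9 | Leo Johnson | Fall 2023
10 | Leo Johnson | Fall 2023
11 | Olivia Brown | Fall 2023
16 | Olivia Brown | Fall 2023
17 | Tina Davis | Fall 2023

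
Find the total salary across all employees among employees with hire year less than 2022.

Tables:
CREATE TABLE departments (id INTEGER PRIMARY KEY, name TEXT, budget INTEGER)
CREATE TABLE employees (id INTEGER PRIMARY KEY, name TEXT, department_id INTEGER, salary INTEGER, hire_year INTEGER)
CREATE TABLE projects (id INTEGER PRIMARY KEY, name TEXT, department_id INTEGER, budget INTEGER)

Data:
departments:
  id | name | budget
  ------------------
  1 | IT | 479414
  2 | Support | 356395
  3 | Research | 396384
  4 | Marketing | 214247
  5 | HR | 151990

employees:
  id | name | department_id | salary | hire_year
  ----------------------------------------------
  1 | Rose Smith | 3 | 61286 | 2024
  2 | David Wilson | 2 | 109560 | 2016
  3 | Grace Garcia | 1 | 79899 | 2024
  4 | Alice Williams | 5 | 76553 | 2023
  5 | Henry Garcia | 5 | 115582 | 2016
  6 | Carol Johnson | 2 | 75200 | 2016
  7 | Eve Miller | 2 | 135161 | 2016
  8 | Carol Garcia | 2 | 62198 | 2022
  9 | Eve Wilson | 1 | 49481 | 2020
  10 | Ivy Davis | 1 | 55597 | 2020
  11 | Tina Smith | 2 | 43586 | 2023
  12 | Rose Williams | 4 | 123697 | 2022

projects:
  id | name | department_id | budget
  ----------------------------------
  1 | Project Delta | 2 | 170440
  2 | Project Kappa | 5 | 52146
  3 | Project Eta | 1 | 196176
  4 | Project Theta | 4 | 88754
SELECT SUM(salary) FROM employees WHERE hire_year < 2022

Execution result:
540581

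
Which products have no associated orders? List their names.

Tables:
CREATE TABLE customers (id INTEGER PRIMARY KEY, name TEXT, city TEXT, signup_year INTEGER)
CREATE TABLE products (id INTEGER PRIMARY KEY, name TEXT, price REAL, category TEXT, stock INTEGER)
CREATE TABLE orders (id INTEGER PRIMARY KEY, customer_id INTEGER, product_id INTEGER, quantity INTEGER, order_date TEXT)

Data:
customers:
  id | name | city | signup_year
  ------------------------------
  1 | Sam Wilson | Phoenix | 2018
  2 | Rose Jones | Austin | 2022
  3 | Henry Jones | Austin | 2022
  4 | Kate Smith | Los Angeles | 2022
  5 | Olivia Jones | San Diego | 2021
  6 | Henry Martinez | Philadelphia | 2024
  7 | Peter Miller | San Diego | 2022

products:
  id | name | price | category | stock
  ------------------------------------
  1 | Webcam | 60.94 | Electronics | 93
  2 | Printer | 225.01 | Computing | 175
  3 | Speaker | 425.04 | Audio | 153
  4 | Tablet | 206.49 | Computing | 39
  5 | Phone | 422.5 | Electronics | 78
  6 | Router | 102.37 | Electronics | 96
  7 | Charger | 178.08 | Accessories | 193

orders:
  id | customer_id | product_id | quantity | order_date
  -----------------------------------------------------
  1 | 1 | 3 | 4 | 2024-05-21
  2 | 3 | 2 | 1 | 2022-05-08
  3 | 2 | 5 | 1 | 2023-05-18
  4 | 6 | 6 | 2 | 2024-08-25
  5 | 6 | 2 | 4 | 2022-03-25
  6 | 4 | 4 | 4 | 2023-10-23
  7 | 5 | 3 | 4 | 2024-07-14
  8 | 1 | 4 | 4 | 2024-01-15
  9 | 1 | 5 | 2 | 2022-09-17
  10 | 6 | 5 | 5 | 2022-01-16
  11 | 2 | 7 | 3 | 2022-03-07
SELECT p.name FROM products p LEFT JOIN orders c ON c.product_id = p.id WHERE c.id IS NULL

Execution result:
Webcam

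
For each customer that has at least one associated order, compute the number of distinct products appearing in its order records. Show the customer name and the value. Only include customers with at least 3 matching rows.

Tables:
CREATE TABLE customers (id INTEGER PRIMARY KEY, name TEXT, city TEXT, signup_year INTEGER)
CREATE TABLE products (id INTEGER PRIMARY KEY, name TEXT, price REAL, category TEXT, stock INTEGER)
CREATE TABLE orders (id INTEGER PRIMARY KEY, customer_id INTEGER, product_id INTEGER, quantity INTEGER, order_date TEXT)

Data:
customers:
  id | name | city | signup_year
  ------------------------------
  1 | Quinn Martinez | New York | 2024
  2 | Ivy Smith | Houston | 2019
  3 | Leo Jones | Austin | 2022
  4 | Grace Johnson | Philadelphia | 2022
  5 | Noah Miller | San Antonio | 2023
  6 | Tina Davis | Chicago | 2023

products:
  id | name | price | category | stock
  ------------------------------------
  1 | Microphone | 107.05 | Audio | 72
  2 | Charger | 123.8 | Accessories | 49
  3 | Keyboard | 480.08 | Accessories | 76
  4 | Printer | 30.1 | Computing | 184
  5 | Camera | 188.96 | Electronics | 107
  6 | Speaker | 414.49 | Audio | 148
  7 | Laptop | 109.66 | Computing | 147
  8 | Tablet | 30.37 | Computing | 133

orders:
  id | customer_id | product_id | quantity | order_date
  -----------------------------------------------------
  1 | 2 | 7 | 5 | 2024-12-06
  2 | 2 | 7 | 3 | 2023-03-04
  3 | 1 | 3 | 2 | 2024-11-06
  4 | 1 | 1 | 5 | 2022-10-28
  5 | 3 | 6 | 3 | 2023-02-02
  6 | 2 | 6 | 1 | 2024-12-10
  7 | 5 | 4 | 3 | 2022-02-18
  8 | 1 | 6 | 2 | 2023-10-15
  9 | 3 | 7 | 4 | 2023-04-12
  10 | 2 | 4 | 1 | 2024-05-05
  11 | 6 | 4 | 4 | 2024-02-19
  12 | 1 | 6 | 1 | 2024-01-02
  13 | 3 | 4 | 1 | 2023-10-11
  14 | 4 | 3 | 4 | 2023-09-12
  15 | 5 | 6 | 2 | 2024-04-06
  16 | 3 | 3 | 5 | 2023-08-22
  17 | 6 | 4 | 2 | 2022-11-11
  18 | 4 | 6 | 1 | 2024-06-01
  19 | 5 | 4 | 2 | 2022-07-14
SELECT p.name, COUNT(DISTINCT c.product_id) AS distinct_product_count FROM orders c JOIN customers p ON c.customer_id = p.id GROUP BY p.id, p.name HAVING COUNT(*) >= 3

Execution result:
name | distinct_product_count
Quinn Martinez | 3
Ivy Smith | 3
Leo Jones | 4
Noah Miller | 2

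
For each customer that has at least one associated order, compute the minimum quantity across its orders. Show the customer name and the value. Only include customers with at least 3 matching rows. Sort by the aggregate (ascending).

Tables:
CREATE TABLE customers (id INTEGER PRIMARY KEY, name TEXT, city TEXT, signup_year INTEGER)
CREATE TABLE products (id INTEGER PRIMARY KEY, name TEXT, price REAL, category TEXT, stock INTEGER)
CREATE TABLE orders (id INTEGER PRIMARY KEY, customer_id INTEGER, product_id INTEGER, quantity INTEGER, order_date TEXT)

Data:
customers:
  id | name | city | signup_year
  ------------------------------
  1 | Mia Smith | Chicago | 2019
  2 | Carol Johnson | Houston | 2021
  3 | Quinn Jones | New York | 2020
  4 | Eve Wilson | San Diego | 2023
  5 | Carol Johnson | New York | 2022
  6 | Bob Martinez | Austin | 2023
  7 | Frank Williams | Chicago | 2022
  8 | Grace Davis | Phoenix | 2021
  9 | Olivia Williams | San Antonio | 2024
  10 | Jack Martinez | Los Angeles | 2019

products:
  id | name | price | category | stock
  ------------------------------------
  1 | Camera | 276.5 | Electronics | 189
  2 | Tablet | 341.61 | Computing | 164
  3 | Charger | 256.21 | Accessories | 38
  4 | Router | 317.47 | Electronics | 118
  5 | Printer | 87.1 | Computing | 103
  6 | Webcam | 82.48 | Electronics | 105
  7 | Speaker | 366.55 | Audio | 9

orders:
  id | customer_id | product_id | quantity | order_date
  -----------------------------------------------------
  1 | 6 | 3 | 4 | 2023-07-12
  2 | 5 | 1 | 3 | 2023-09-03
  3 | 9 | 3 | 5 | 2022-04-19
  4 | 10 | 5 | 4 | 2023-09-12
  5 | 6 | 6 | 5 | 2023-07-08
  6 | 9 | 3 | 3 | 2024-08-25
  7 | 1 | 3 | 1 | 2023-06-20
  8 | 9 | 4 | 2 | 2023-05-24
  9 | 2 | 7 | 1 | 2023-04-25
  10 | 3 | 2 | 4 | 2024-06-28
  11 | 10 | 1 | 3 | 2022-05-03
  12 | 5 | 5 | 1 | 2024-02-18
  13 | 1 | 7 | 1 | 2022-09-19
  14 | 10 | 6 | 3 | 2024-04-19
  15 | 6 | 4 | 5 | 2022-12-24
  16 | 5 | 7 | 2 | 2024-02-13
SELECT p.name, MIN(c.quantity) AS min_quantity FROM orders c JOIN customers p ON c.customer_id = p.id GROUP BY p.id, p.name HAVING COUNT(*) >= 3 ORDER BY min_quantity ASC

Execution result:
name | min_quantity
Carol Johnson | 1
Olivia Williams | 2
Jack Martinez | 3
Bob Martinez | 4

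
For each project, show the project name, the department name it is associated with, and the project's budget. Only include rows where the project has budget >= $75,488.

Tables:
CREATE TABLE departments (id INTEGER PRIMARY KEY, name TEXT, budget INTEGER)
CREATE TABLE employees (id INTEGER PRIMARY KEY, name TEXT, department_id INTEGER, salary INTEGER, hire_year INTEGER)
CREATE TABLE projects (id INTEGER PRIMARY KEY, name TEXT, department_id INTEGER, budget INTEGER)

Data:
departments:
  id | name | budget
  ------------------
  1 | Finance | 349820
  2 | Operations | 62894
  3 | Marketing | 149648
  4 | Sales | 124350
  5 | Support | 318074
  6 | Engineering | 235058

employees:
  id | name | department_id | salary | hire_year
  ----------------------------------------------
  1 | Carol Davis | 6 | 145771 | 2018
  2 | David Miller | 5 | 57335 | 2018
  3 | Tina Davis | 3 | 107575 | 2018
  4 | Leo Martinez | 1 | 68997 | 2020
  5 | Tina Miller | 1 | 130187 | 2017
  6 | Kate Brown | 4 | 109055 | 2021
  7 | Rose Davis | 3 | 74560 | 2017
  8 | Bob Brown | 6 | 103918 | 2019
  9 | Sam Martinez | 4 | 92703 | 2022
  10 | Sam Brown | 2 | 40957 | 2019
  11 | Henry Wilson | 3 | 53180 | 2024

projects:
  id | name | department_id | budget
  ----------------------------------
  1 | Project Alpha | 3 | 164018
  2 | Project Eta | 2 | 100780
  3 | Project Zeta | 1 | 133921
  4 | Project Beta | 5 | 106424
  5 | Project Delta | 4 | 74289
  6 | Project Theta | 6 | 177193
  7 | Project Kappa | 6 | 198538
SELECT c.name, p.name AS department, c.budget FROM projects c JOIN departments p ON c.department_id = p.id WHERE c.budget >= 75488

Execution result:
name | department | budget
Project Alpha | Marketing | 164018
Project Eta | Operations | 100780
Project Zeta | Finance | 133921
Project Beta | Support | 106424
Project Theta | Engineering | 177193
Project Kappa | Engineering | 198538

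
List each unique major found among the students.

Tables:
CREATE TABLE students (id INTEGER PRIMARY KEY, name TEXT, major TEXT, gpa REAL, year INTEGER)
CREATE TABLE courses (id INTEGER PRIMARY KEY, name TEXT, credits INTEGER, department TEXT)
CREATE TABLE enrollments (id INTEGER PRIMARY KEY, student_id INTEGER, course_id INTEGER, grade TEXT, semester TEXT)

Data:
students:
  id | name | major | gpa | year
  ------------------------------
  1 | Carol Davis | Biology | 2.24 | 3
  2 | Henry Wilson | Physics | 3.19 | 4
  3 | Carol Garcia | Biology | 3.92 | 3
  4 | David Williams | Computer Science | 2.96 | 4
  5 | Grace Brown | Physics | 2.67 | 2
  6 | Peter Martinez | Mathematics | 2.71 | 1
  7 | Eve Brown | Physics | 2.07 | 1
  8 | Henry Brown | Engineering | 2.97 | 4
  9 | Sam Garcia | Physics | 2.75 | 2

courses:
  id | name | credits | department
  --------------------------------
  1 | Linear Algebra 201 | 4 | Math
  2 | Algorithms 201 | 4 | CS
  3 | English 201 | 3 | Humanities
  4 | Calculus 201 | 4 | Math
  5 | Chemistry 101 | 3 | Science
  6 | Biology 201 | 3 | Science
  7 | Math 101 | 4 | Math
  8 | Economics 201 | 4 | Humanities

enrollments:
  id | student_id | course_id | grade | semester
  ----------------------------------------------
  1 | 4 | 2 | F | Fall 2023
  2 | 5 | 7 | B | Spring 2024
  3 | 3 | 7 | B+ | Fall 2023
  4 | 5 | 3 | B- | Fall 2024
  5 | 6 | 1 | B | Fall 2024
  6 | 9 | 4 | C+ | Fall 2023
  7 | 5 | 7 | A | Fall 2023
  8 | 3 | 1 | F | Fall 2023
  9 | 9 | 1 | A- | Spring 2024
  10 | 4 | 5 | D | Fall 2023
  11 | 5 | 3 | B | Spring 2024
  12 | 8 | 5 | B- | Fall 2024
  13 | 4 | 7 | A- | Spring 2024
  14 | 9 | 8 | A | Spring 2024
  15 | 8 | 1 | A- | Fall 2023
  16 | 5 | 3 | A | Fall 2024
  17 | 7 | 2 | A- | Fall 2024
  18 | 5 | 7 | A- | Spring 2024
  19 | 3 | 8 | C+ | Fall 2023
SELECT DISTINCT major FROM students

Execution result:
major
Biology
Physics
Computer Science
Mathematics
Engineering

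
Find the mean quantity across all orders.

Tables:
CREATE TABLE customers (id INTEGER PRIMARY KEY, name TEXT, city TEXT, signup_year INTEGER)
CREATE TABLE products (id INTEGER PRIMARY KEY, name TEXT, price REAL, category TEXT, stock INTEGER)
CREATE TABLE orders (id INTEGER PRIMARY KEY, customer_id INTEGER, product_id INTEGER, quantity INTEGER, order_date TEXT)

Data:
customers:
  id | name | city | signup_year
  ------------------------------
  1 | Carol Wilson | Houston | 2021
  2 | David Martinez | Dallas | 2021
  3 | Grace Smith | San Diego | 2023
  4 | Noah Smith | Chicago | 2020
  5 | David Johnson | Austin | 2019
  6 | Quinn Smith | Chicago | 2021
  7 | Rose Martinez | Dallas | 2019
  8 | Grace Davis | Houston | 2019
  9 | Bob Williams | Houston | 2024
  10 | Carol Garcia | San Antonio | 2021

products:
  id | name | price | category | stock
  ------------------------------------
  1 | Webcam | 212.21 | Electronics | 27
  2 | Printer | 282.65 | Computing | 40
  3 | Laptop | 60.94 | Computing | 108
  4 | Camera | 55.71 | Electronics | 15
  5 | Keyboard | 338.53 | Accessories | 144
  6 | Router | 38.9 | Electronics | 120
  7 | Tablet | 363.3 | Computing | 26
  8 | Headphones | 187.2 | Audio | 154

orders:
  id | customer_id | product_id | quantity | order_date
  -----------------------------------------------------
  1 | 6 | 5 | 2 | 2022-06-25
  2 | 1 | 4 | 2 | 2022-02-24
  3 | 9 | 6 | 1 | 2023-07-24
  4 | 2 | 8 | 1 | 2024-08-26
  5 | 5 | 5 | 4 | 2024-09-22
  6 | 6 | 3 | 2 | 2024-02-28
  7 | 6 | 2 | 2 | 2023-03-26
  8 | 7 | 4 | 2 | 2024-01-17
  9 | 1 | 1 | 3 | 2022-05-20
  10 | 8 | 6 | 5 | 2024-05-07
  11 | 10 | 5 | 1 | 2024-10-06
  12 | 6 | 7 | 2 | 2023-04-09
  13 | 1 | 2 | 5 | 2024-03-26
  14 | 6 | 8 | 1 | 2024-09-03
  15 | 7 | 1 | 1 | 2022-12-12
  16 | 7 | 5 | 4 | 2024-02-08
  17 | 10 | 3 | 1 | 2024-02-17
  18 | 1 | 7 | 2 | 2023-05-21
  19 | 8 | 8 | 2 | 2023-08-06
SELECT AVG(quantity) FROM orders

Execution result:
2.26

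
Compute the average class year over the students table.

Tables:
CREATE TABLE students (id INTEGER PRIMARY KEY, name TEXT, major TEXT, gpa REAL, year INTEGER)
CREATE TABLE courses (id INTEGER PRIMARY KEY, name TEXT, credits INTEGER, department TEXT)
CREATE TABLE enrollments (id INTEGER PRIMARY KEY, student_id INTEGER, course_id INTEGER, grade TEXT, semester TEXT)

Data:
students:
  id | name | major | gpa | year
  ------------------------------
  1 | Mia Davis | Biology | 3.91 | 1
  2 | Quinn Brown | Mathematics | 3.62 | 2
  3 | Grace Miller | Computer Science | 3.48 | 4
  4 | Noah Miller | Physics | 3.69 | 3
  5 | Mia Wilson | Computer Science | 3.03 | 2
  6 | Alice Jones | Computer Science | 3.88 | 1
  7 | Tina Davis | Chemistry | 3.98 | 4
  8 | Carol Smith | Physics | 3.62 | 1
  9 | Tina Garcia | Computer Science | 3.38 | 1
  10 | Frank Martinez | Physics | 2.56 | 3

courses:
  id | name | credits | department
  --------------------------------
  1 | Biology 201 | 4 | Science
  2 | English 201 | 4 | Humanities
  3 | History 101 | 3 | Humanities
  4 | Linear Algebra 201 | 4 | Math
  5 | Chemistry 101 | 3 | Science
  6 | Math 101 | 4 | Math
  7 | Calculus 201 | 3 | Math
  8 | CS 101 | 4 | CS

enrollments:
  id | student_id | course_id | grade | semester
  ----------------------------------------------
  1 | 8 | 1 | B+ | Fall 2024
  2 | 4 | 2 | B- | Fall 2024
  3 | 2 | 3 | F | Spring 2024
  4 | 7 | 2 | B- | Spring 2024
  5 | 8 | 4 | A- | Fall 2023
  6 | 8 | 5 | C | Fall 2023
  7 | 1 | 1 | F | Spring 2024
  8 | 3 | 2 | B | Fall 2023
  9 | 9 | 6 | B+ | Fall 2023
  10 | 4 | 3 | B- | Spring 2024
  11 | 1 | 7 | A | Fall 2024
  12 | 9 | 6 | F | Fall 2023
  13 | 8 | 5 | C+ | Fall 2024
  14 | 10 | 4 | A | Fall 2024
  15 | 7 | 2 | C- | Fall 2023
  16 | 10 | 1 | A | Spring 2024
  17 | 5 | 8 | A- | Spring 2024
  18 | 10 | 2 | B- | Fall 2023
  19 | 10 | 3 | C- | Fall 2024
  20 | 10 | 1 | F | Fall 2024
SELECT AVG(year) FROM students

Execution result:
2.20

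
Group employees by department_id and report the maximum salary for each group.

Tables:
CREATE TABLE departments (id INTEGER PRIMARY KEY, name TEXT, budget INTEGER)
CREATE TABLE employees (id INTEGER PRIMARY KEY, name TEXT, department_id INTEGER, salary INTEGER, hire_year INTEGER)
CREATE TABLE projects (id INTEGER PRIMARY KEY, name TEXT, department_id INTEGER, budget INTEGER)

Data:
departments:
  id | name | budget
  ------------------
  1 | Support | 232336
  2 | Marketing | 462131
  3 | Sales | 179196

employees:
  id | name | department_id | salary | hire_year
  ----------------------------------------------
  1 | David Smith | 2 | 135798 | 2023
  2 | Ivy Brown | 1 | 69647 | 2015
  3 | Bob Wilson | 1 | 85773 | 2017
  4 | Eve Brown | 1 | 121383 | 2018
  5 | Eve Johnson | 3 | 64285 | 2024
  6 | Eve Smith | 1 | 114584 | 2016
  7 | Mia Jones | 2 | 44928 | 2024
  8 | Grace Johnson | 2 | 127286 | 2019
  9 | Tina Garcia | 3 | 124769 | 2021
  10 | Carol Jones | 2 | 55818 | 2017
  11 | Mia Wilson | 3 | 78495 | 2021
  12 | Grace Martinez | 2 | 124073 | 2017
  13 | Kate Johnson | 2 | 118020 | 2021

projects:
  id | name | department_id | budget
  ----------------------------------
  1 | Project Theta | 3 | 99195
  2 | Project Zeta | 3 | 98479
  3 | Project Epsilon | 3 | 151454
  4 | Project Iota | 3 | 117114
SELECT department_id, MAX(salary) AS max_salary FROM employees GROUP BY department_id

Execution result:
department_id | max_salary
1 | 121383
2 | 135798
3 | 124769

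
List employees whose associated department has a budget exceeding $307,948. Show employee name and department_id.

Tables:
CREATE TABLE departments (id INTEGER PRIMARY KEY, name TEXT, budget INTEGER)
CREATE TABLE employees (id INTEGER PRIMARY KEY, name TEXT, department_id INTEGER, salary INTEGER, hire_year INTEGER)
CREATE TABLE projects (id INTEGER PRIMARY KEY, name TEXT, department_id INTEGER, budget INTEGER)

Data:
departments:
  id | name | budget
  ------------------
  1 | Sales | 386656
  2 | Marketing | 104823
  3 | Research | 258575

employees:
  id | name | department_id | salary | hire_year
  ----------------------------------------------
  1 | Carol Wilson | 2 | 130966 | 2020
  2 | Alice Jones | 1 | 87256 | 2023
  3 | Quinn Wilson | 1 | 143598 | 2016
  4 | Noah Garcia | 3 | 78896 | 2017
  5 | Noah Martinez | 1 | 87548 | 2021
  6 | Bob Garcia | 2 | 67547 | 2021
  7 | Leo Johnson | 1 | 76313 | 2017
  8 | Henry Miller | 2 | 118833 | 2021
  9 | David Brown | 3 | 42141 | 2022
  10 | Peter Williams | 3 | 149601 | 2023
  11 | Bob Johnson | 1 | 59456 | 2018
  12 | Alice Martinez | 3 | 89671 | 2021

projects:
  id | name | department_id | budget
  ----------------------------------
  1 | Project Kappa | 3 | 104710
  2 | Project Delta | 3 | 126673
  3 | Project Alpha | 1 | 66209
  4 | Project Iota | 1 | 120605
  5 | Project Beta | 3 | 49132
SELECT name, department_id FROM employees WHERE department_id IN (SELECT id FROM departments WHERE budget > 307948)

Execution result:
name | department_id
Alice Jones | 1
Quinn Wilson | 1
Noah Martinez | 1
Leo Johnson | 1
Bob Johnson | 1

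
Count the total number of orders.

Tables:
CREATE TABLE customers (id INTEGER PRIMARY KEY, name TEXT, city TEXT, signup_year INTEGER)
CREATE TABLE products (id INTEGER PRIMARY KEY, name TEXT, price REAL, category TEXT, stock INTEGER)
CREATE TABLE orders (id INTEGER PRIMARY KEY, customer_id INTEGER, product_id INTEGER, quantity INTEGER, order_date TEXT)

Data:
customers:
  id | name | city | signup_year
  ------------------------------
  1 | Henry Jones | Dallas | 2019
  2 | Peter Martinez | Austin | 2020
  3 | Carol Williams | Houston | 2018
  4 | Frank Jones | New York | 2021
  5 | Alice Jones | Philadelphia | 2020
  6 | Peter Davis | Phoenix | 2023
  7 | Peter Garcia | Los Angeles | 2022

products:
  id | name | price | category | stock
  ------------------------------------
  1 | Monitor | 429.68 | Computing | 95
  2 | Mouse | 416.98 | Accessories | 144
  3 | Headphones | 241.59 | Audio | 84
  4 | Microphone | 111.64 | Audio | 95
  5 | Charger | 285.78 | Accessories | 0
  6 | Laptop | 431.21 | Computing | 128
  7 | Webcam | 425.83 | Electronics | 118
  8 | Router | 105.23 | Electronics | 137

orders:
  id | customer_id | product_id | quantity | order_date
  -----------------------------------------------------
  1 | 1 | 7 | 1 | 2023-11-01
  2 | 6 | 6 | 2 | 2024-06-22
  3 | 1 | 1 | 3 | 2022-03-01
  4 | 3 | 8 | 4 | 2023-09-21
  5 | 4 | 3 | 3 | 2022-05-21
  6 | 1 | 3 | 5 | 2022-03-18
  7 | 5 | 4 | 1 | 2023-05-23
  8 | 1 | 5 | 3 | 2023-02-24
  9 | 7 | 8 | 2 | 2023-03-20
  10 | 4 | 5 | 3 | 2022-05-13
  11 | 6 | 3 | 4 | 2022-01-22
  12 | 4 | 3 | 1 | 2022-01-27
SELECT COUNT(*) FROM orders

Execution result:
12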